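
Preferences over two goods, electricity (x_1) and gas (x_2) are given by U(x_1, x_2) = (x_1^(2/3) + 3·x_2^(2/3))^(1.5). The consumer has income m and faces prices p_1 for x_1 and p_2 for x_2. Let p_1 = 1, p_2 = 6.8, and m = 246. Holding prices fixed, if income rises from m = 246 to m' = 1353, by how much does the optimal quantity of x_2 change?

Δx_2* = 60.0142

With the ratio pinned down, the budget gives x_1* = m/(p_1 + p_2·(x_2/x_1)) and x_2* = (x_2/x_1)·x_1*.
Numerically x_2/x_1 = 0.085869, so x_1* = 246/(1 + 6.8·0.085869) = 155.3119 and x_2* = 0.085869·155.3119 = 13.3365.
At m' = 1353: x_2* = 73.3507. Change: 73.3507 − 13.3365 = 60.0142.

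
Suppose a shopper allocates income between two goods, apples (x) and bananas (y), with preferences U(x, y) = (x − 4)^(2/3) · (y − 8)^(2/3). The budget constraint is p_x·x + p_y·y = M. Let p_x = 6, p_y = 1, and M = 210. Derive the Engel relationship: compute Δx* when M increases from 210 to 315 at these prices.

MRS = (y−8)/(x−4). Tangency with p_x/p_y gives y−8 = (p_x/p_y)·(x−4).
Substituting into the budget: x* = 4 + 0.5·(M − 4·p_x − 8·p_y)/p_x, and y* = 8 + 0.5·(…)/p_y.
Discretionary income = 210 − 4·6 − 8·1 = 178; x* = 4 + 0.5·178/6 = 18.8333.
At M' = 315: x* = 27.5833. Change: 27.5833 − 18.8333 = 8.75.

Δx* = 8.75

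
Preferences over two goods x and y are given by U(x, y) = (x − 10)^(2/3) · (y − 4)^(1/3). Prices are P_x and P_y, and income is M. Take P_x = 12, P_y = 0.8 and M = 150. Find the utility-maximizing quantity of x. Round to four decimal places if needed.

x* = 11.4889

Let x' = x−10, y' = y−4. MRS = 2·y'/x' = P_x/P_y.
After buying the subsistence bundle (10, 4), a share 2/3 of the remaining income goes to x: x* = 10 + 2/3·(M − 10P_x − 4P_y)/P_x.
Discretionary income = 150 − 10·12 − 4·0.8 = 26.8; x* = 10 + 2/3·26.8/12 = 11.4889.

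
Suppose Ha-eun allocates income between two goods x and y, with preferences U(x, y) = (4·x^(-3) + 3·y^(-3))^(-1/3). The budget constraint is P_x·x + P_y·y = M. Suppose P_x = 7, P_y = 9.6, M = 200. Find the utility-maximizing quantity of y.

y* = 11.2739

Numerically y/x = 0.859948, so x* = 200/(7 + 9.6·0.859948) = 13.11 and y* = 0.859948·13.11 = 11.2739.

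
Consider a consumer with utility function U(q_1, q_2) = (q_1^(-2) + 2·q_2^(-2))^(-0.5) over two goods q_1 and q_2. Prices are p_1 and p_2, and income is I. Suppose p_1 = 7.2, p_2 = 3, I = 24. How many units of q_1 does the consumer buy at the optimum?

q_1* = 1.9575

Numerically q_2/q_1 = 1.686865, so q_1* = 24/(7.2 + 3·1.686865) = 1.9575.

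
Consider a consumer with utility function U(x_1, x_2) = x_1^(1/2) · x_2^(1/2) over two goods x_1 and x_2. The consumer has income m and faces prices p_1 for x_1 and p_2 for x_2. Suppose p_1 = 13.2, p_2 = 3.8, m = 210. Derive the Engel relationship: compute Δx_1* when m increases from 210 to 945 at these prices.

Tangency: MRS = x_2/x_1 = p_1/p_2.
So 0.5·p_2·x_2 = 0.5·p_1·x_1; combined with the budget, a share 0.5 of income goes to x_1.
Demand: x_1*(p_1,p_2,m) = 0.5·m/p_1 and x_2* = 0.5·m/p_2.
At p_1=13.2, p_2=3.8, m=210: x_1* = 0.5·210/13.2 = 7.9545.
At m' = 945: x_1* = 35.7955. Change: 35.7955 − 7.9545 = 27.8409.

Δx_1* = 27.8409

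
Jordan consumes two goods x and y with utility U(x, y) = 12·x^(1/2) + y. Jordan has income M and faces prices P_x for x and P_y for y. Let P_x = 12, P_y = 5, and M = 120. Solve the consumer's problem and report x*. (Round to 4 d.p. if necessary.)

x* = 6.25

Solve: √x = 6·P_y/P_x, so x*(P_x,P_y) = (6·P_y/P_x)², and y* = (M − P_x·x*)/P_y.
Plugging in: x* = (6·5/12)² = 6.25.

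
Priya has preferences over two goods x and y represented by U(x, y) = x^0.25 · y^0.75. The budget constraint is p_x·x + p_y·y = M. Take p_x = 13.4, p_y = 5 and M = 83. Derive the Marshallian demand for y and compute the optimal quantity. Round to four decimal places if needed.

y* = 12.45

At p_x=13.4, p_y=5, M=83: y* = 0.75·83/5 = 12.45.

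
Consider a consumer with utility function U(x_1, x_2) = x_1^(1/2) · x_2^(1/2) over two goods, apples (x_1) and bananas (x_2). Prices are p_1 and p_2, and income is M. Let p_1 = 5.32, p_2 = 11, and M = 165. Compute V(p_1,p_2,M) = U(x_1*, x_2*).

The MRS is x_2/x_1. Set MRS = p_1/p_2.
Rearranging, p_2·x_2 = p_1·x_1. Substituting into the budget gives p_1·x_1·(1 + 1) = M.
Demand: x_1*(p_1,p_2,M) = 0.5·M/p_1 and x_2* = 0.5·M/p_2.
At p_1=5.32, p_2=11, M=165: x_1* = 0.5·165/5.32 = 15.5075, x_2* = 7.5.
Utility at the optimum: U(15.5075, 7.5) = 10.7845.

V = 10.7845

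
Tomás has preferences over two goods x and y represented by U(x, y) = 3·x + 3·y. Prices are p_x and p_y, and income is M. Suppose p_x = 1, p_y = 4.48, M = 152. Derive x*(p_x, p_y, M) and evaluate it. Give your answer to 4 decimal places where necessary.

x gives more utility per dollar, so spend all income on x: x* = M/p_x, y* = 0.
Numerically: x* = 152, y* = 0.

x* = 152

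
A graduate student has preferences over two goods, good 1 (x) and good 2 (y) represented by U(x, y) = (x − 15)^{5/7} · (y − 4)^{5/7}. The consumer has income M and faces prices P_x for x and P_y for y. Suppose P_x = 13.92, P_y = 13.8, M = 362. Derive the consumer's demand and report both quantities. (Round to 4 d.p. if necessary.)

x* = 18.5201, y* = 7.5507

This is Cobb-Douglas in (x−15, y−4): tangency gives 5/7·P_y·(y−4) = 5/7·P_x·(x−15).
Substituting into the budget: x* = 15 + 0.5·(M − 15·P_x − 4·P_y)/P_x, and y* = 4 + 0.5·(…)/P_y.
Discretionary income = 362 − 15·13.92 − 4·13.8 = 98; x* = 15 + 0.5·98/13.92 = 18.5201; y* = 4 + 0.5·98/13.8 = 7.5507.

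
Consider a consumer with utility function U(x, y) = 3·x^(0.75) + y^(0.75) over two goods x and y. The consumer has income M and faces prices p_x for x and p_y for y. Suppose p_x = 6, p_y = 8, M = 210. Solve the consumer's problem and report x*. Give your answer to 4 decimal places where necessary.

From the CES first-order condition, 3·(y/x)^(0.25) = p_x/p_y.
Hence y/x = ((1/3)·p_x/p_y)^(1/(0.25)), i.e. raised to the 4 power.
Substitute y = (y/x)·x into the budget: x* = M/(p_x + p_y·(y/x)).
Numerically y/x = 0.003906, so x* = 210/(6 + 8·0.003906) = 34.8187.

x* = 34.8187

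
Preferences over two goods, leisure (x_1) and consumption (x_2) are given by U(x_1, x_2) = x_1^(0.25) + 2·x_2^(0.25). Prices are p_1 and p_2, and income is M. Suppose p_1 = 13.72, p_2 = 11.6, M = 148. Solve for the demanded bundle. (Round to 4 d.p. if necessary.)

x_1* = 2.9434, x_2* = 9.2773

MRS = MU_x_1/MU_x_2 = (1/2)·(x_2/x_1)^(0.75). Set equal to p_1/p_2.
Hence x_2/x_1 = (2·p_1/p_2)^(1/(0.75)), i.e. raised to the 4/3 power.
With the ratio pinned down, the budget gives x_1* = M/(p_1 + p_2·(x_2/x_1)) and x_2* = (x_2/x_1)·x_1*.
Numerically x_2/x_1 = 3.151869, so x_1* = 148/(13.72 + 11.6·3.151869) = 2.9434 and x_2* = 3.151869·2.9434 = 9.2773.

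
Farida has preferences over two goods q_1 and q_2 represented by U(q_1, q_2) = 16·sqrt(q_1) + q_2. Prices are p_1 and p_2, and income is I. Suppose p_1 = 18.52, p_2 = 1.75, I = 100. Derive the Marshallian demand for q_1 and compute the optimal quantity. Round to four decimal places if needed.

q_1* = 0.5714

MU_q_1 = 8/√q_1, MU_q_2 = 1. Tangency: 8/√q_1 = p_1/p_2.
Thus q_1* = (8·p_2/p_1)² — independent of I — with the rest of income spent on q_2.
Plugging in: q_1* = (8·1.75/18.52)² = 0.5714.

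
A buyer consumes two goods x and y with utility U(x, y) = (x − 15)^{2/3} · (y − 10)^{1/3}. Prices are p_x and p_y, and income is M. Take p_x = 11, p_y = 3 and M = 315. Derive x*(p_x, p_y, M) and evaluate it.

This is Cobb-Douglas in (x−15, y−10): tangency gives 2/3·p_y·(y−10) = 1/3·p_x·(x−15).
Substituting into the budget: x* = 15 + 2/3·(M − 15·p_x − 10·p_y)/p_x, and y* = 10 + 1/3·(…)/p_y.
Discretionary income = 315 − 15·11 − 10·3 = 120; x* = 15 + 2/3·120/11 = 22.2727.

x* = 22.2727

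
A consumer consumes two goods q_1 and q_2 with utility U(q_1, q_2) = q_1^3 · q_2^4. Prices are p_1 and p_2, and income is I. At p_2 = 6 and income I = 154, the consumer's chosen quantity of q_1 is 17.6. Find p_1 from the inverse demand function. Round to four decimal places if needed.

MU_q_1/MU_q_2 = (3·q_2)/(4·q_1); tangency sets this equal to p_1/p_2.
Rearranging, p_2·q_2 = (4/3)·p_1·q_1. Substituting into the budget gives p_1·q_1·(1 + (4/3)) = I.
Demand: q_1*(p_1,p_2,I) = 3/7·I/p_1 and q_2* = 4/7·I/p_2.
Set q_1* = 17.6 in the demand function and solve for p_1: p_1 = 3.75.

p_1 = 3.75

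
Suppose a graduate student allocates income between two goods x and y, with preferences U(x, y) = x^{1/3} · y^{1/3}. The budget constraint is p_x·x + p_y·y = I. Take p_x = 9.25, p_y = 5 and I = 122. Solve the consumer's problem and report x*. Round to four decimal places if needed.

x* = 6.5946

The MRS is y/x. Set MRS = p_x/p_y.
So 1/3·p_y·y = 1/3·p_x·x; combined with the budget, a share 0.5 of income goes to x.
Demand: x*(p_x,p_y,I) = 0.5·I/p_x and y* = 0.5·I/p_y.
At p_x=9.25, p_y=5, I=122: x* = 0.5·122/9.25 = 6.5946.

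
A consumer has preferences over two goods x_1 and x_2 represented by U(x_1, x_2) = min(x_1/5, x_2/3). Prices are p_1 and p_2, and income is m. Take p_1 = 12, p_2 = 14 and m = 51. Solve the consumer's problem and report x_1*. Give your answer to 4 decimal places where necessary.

x_1* = 2.5

Demand: x_1*(p_1,p_2,m) = 5·m/(5·p_1 + 3·p_2), x_2* = 3·m/(5·p_1 + 3·p_2).
Here 5·12 + 3·14 = 102, giving x_1* = 2.5.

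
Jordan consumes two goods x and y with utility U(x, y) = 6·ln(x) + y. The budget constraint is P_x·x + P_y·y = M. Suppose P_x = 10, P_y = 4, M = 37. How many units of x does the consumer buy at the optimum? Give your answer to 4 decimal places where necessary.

MU_x = 6/x, MU_y = 1. Tangency: 6/x = P_x/P_y.
So x*(P_x,P_y) = 6·P_y/P_x, independent of income; and y* = (M − 6·P_y)/P_y.
At the given prices: x* = 6·4/10 = 2.4.

x* = 2.4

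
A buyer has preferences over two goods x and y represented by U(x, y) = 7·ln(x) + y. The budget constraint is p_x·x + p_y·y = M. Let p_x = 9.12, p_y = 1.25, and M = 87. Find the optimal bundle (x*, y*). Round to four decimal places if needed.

Set MRS = p_x/p_y: (7/x)/1 = p_x/p_y.
So x*(p_x,p_y) = 7·p_y/p_x, independent of income; and y* = (M − 7·p_y)/p_y.
At the given prices: x* = 7·1.25/9.12 = 0.9594, and y* = 62.6.

x* = 0.9594, y* = 62.6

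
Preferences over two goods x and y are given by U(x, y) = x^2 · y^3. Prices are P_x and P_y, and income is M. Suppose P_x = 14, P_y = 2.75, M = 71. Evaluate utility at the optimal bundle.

V = 15297.1782

Tangency: MRS = (2/3)·y/x = P_x/P_y.
Rearranging, P_y·y = (3/2)·P_x·x. Substituting into the budget gives P_x·x·(1 + (3/2)) = M.
Demand: x*(P_x,P_y,M) = 0.4·M/P_x and y* = 0.6·M/P_y.
At P_x=14, P_y=2.75, M=71: x* = 0.4·71/14 = 2.0286, y* = 15.4909.
Utility at the optimum: U(2.0286, 15.4909) = 15297.1782.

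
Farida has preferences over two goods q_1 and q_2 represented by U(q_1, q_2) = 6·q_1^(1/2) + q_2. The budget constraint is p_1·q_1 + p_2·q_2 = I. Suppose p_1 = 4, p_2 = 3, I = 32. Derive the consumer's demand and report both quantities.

q_1* = 5.0625, q_2* = 3.9167

Plugging in: q_1* = (3·3/4)² = 5.0625, q_2* = 3.9167.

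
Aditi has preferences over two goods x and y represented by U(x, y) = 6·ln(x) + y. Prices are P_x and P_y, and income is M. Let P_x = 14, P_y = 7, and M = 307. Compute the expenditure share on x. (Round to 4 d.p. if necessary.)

share on x = 0.1368

Set MRS = P_x/P_y: (6/x)/1 = P_x/P_y.
So x*(P_x,P_y) = 6·P_y/P_x, independent of income; and y* = (M − 6·P_y)/P_y.
At the given prices: x* = 6·7/14 = 3, and y* = 37.8571.
Expenditure on x: 14·3 = 42; share = 0.1368.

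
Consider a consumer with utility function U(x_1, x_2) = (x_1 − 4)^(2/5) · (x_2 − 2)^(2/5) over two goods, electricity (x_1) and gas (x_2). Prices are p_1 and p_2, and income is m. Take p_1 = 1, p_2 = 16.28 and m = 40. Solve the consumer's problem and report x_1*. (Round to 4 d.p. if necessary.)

x_1* = 5.72

After buying the subsistence bundle (4, 2), a share 0.5 of the remaining income goes to x_1: x_1* = 4 + 0.5·(m − 4p_1 − 2p_2)/p_1.
Discretionary income = 40 − 4·1 − 2·16.28 = 3.44; x_1* = 4 + 0.5·3.44/1 = 5.72.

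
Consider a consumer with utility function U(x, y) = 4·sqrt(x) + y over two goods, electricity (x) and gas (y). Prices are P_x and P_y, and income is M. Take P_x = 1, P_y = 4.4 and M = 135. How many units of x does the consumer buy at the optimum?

x* = 77.44

Thus x* = (2·P_y/P_x)² — independent of M — with the rest of income spent on y.
Plugging in: x* = (2·4.4/1)² = 77.44.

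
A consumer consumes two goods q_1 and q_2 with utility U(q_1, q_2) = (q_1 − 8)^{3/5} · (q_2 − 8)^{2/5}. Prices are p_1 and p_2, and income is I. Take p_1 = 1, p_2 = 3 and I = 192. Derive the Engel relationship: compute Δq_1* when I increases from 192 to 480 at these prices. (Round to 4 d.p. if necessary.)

Δq_1* = 172.8

MRS = (3/2)·(q_2−8)/(q_1−8). Tangency with p_1/p_2 gives q_2−8 = (2/3)·(p_1/p_2)·(q_1−8).
After buying the subsistence bundle (8, 8), a share 0.6 of the remaining income goes to q_1: q_1* = 8 + 0.6·(I − 8p_1 − 8p_2)/p_1.
Discretionary income = 192 − 8·1 − 8·3 = 160; q_1* = 8 + 0.6·160/1 = 104.
At I' = 480: q_1* = 276.8. Change: 276.8 − 104 = 172.8.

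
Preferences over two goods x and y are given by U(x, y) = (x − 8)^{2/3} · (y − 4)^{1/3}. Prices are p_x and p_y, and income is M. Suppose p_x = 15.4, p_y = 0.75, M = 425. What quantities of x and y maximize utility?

After buying the subsistence bundle (8, 4), a share 2/3 of the remaining income goes to x: x* = 8 + 2/3·(M − 8p_x − 4p_y)/p_x.
Discretionary income = 425 − 8·15.4 − 4·0.75 = 298.8; x* = 8 + 2/3·298.8/15.4 = 20.9351; y* = 4 + 1/3·298.8/0.75 = 136.8.

x* = 20.9351, y* = 136.8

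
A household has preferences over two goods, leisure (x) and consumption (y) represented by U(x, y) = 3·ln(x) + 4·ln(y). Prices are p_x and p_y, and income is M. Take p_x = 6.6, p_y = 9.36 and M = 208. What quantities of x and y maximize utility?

Tangency: MRS = (3/4)·y/x = p_x/p_y.
Rearranging, p_y·y = (4/3)·p_x·x. Substituting into the budget gives p_x·x·(1 + (4/3)) = M.
Demand: x*(p_x,p_y,M) = 3/7·M/p_x and y* = 4/7·M/p_y.
At p_x=6.6, p_y=9.36, M=208: x* = 3/7·208/6.6 = 13.5065, y* = 12.6984.

x* = 13.5065, y* = 12.6984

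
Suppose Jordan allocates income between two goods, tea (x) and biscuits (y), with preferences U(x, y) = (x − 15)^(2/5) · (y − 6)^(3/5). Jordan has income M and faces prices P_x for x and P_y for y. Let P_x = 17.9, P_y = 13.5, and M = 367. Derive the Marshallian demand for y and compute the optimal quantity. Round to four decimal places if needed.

y* = 6.7778

Let x' = x−15, y' = y−6. MRS = (2/3)·y'/x' = P_x/P_y.
After buying the subsistence bundle (15, 6), a share 0.4 of the remaining income goes to x: x* = 15 + 0.4·(M − 15P_x − 6P_y)/P_x.
Discretionary income = 367 − 15·17.9 − 6·13.5 = 17.5; y* = 6 + 0.6·17.5/13.5 = 6.7778.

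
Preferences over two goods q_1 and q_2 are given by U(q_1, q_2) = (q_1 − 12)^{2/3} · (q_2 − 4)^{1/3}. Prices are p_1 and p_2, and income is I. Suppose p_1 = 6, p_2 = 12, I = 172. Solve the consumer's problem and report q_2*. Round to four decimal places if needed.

q_2* = 5.4444

MRS = 2·(q_2−4)/(q_1−12). Tangency with p_1/p_2 gives q_2−4 = (1/2)·(p_1/p_2)·(q_1−12).
After buying the subsistence bundle (12, 4), a share 2/3 of the remaining income goes to q_1: q_1* = 12 + 2/3·(I − 12p_1 − 4p_2)/p_1.
Discretionary income = 172 − 12·6 − 4·12 = 52; q_2* = 4 + 1/3·52/12 = 5.4444.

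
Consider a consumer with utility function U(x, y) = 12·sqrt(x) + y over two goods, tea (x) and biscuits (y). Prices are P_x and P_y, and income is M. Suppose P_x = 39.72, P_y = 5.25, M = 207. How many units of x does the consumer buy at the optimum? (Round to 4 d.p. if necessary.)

Thus x* = (6·P_y/P_x)² — independent of M — with the rest of income spent on y.
Plugging in: x* = (6·5.25/39.72)² = 0.6289.

x* = 0.6289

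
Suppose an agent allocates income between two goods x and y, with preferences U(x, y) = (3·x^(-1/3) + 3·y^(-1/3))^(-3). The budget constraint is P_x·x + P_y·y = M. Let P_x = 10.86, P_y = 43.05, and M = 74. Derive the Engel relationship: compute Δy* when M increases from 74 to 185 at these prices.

Δy* = 1.509

With the ratio pinned down, the budget gives x* = M/(P_x + P_y·(y/x)) and y* = (y/x)·x*.
Numerically y/x = 0.355953, so x* = 74/(10.86 + 43.05·0.355953) = 2.8262 and y* = 0.355953·2.8262 = 1.006.
At M' = 185: y* = 2.515. Change: 2.515 − 1.006 = 1.509.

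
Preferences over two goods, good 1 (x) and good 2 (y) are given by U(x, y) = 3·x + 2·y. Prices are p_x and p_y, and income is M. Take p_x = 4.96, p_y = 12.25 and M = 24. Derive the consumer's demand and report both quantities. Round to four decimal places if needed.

x gives more utility per dollar, so spend all income on x: x* = M/p_x, y* = 0.
Numerically: x* = 4.8387, y* = 0.

x* = 4.8387, y* = 0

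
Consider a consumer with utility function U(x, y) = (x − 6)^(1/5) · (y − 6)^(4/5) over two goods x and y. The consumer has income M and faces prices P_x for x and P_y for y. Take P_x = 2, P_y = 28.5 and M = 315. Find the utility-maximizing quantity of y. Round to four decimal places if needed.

MRS = (1/4)·(y−6)/(x−6). Tangency with P_x/P_y gives y−6 = 4·(P_x/P_y)·(x−6).
Substituting into the budget: x* = 6 + 0.2·(M − 6·P_x − 6·P_y)/P_x, and y* = 6 + 0.8·(…)/P_y.
Discretionary income = 315 − 6·2 − 6·28.5 = 132; y* = 6 + 0.8·132/28.5 = 9.7053.

y* = 9.7053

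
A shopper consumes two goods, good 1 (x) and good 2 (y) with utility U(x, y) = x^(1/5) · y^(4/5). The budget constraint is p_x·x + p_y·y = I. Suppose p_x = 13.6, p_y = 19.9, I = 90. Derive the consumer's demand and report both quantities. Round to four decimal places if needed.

x* = 1.3235, y* = 3.6181

Tangency: MRS = (1/4)·y/x = p_x/p_y.
Rearranging, p_y·y = 4·p_x·x. Substituting into the budget gives p_x·x·(1 + 4) = I.
Demand: x*(p_x,p_y,I) = 0.2·I/p_x and y* = 0.8·I/p_y.
At p_x=13.6, p_y=19.9, I=90: x* = 0.2·90/13.6 = 1.3235, y* = 3.6181.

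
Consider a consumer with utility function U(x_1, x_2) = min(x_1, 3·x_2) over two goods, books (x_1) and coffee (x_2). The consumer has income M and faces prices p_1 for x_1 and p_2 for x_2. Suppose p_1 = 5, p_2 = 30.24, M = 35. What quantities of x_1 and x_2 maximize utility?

Here 3·5 + 30.24 = 45.24, giving x_1* = 2.321 and x_2* = 0.7737.

x_1* = 2.321, x_2* = 0.7737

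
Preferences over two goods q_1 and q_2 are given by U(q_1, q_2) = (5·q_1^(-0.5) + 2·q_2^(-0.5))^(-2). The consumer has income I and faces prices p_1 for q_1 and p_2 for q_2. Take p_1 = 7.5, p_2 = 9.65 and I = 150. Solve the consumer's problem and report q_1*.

From the CES first-order condition, (5/2)·(q_2/q_1)^(1.5) = p_1/p_2.
Solve for the ratio: q_2/q_1 = [(2/5)·p_1/p_2]^(2/3).
With the ratio pinned down, the budget gives q_1* = I/(p_1 + p_2·(q_2/q_1)) and q_2* = (q_2/q_1)·q_1*.
Numerically q_2/q_1 = 0.458912, so q_1* = 150/(7.5 + 9.65·0.458912) = 12.5749.

q_1* = 12.5749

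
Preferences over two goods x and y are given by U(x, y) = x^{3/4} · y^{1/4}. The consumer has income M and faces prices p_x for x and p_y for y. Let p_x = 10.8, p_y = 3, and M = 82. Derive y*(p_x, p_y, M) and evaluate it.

The MRS is 3·y/x. Set MRS = p_x/p_y.
So 0.75·p_y·y = 0.25·p_x·x; combined with the budget, a share 0.75 of income goes to x.
Demand: x*(p_x,p_y,M) = 0.75·M/p_x and y* = 0.25·M/p_y.
At p_x=10.8, p_y=3, M=82: y* = 0.25·82/3 = 6.8333.

y* = 6.8333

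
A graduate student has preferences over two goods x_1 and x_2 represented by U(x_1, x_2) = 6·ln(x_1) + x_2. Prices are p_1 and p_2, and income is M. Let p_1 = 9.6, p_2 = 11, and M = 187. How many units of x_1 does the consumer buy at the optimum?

MU_x_1 = 6/x_1, MU_x_2 = 1. Tangency: 6/x_1 = p_1/p_2.
So x_1*(p_1,p_2) = 6·p_2/p_1, independent of income; and x_2* = (M − 6·p_2)/p_2.
At the given prices: x_1* = 6·11/9.6 = 6.875.

x_1* = 6.875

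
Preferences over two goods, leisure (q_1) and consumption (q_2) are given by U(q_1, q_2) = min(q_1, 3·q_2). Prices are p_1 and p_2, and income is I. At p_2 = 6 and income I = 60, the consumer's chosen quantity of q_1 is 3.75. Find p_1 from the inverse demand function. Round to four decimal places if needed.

With perfect complements, no substitution: consume in ratio q_1:q_2 = 3:1.
Budget: p_1·q_1 + p_2·(1/3)·q_1 = I, so (3·p_1 + p_2)·q_1 = 3·I.
Demand: q_1*(p_1,p_2,I) = 3·I/(3·p_1 + p_2), q_2* = I/(3·p_1 + p_2).
Set q_1* = 3.75 in the demand function and solve for p_1: p_1 = 14.

p_1 = 14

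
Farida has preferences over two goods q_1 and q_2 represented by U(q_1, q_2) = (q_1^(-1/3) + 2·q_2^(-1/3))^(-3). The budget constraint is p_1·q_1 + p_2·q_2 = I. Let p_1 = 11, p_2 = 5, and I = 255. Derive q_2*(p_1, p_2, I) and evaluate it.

From the CES first-order condition, (1/2)·(q_2/q_1)^(4/3) = p_1/p_2.
Hence q_2/q_1 = (2·p_1/p_2)^(1/(4/3)), i.e. raised to the 0.75 power.
With the ratio pinned down, the budget gives q_1* = I/(p_1 + p_2·(q_2/q_1)) and q_2* = (q_2/q_1)·q_1*.
Numerically q_2/q_1 = 3.038012, so q_1* = 255/(11 + 5·3.038012) = 9.7365 and q_2* = 3.038012·9.7365 = 29.5797.

q_2* = 29.5797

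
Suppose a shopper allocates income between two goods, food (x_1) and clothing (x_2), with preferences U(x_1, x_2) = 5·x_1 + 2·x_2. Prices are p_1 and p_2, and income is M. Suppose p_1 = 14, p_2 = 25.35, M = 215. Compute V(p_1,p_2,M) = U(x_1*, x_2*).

V = 76.7857

Perfect substitutes: compare marginal utility per dollar. 5/p_1 vs 2/p_2 → 0.3571 vs 0.0789.
x_1 gives more utility per dollar, so spend all income on x_1: x_1* = M/p_1, x_2* = 0.
Numerically: x_1* = 15.3571, x_2* = 0.
Utility at the optimum: U(15.3571, 0) = 76.7857.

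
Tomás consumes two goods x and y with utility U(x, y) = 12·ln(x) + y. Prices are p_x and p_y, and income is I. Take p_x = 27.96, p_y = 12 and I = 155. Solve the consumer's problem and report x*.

Set MRS = p_x/p_y: (12/x)/1 = p_x/p_y.
So x*(p_x,p_y) = 12·p_y/p_x, independent of income; and y* = (I − 12·p_y)/p_y.
At the given prices: x* = 12·12/27.96 = 5.1502.

x* = 5.1502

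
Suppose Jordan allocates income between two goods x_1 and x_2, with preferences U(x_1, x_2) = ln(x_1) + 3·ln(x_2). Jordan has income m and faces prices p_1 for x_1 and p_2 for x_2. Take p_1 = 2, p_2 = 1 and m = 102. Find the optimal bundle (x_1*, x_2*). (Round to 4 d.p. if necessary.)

The MRS is (1/3)·x_2/x_1. Set MRS = p_1/p_2.
So p_2·x_2 = 3·p_1·x_1; combined with the budget, a share 0.25 of income goes to x_1.
Demand: x_1*(p_1,p_2,m) = 0.25·m/p_1 and x_2* = 0.75·m/p_2.
At p_1=2, p_2=1, m=102: x_1* = 0.25·102/2 = 12.75, x_2* = 76.5.

x_1* = 12.75, x_2* = 76.5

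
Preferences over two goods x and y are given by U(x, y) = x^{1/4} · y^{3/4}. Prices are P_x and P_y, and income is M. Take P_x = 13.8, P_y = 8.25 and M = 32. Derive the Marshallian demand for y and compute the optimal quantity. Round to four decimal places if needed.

y* = 2.9091

Tangency: MRS = (1/3)·y/x = P_x/P_y.
So 0.25·P_y·y = 0.75·P_x·x; combined with the budget, a share 0.25 of income goes to x.
Demand: x*(P_x,P_y,M) = 0.25·M/P_x and y* = 0.75·M/P_y.
At P_x=13.8, P_y=8.25, M=32: y* = 0.75·32/8.25 = 2.9091.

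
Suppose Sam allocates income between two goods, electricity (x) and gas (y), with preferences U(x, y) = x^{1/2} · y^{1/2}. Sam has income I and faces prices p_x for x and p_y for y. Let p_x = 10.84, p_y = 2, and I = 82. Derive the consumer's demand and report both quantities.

The MRS is y/x. Set MRS = p_x/p_y.
So 0.5·p_y·y = 0.5·p_x·x; combined with the budget, a share 0.5 of income goes to x.
Demand: x*(p_x,p_y,I) = 0.5·I/p_x and y* = 0.5·I/p_y.
At p_x=10.84, p_y=2, I=82: x* = 0.5·82/10.84 = 3.7823, y* = 20.5.

x* = 3.7823, y* = 20.5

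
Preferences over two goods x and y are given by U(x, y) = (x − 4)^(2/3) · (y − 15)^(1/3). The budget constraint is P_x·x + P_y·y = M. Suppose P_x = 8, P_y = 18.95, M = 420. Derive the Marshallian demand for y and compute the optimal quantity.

y* = 16.825

Substituting into the budget: x* = 4 + 2/3·(M − 4·P_x − 15·P_y)/P_x, and y* = 15 + 1/3·(…)/P_y.
Discretionary income = 420 − 4·8 − 15·18.95 = 103.75; y* = 15 + 1/3·103.75/18.95 = 16.825.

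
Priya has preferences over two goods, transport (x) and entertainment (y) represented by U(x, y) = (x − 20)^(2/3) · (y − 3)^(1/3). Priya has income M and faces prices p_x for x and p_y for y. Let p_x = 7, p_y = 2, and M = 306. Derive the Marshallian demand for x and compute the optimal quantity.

This is Cobb-Douglas in (x−20, y−3): tangency gives 2/3·p_y·(y−3) = 1/3·p_x·(x−20).
Substituting into the budget: x* = 20 + 2/3·(M − 20·p_x − 3·p_y)/p_x, and y* = 3 + 1/3·(…)/p_y.
Discretionary income = 306 − 20·7 − 3·2 = 160; x* = 20 + 2/3·160/7 = 35.2381.

x* = 35.2381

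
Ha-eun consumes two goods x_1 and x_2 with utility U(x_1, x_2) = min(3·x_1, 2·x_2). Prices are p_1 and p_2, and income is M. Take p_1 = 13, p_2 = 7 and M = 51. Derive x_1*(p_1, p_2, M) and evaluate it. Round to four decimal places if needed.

With perfect complements, no substitution: consume in ratio x_1:x_2 = 2:3.
Budget: p_1·x_1 + p_2·(3/2)·x_1 = M, so (2·p_1 + 3·p_2)·x_1 = 2·M.
Demand: x_1*(p_1,p_2,M) = 2·M/(2·p_1 + 3·p_2), x_2* = 3·M/(2·p_1 + 3·p_2).
Here 2·13 + 3·7 = 47, giving x_1* = 2.1702.

x_1* = 2.1702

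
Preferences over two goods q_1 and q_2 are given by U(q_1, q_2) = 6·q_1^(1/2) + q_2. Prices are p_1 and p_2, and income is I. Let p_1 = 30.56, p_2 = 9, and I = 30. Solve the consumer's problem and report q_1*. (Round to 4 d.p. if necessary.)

q_1* = 0.7806

Set MRS = p_1/p_2: 3·q_1^(−1/2) = p_1/p_2.
Solve: √q_1 = 3·p_2/p_1, so q_1*(p_1,p_2) = (3·p_2/p_1)², and q_2* = (I − p_1·q_1*)/p_2.
Plugging in: q_1* = (3·9/30.56)² = 0.7806.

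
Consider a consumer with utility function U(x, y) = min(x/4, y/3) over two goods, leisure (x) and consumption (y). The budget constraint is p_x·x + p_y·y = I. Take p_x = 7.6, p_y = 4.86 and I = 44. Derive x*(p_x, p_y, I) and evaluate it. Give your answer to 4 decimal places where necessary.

Demand: x*(p_x,p_y,I) = 4·I/(4·p_x + 3·p_y), y* = 3·I/(4·p_x + 3·p_y).
Here 4·7.6 + 3·4.86 = 44.98, giving x* = 3.9129.

x* = 3.9129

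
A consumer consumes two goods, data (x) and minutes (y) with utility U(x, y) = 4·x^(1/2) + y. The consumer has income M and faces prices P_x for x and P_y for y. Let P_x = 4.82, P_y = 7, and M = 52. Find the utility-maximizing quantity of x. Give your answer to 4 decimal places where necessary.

MU_x = 2/√x, MU_y = 1. Tangency: 2/√x = P_x/P_y.
Thus x* = (2·P_y/P_x)² — independent of M — with the rest of income spent on y.
Plugging in: x* = (2·7/4.82)² = 8.4365.

x* = 8.4365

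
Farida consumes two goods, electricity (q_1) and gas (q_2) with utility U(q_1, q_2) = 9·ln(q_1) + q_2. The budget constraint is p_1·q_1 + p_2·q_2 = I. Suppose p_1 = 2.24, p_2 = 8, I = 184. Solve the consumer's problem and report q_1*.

q_1* = 32.1429

Set MRS = p_1/p_2: (9/q_1)/1 = p_1/p_2.
So q_1*(p_1,p_2) = 9·p_2/p_1, independent of income; and q_2* = (I − 9·p_2)/p_2.
At the given prices: q_1* = 9·8/2.24 = 32.1429.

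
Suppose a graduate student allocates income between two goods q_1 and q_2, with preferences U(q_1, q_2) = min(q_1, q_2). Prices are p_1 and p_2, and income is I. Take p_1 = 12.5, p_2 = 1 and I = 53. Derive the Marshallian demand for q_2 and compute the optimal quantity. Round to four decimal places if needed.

q_2* = 3.9259

With perfect complements, no substitution: consume in ratio q_1:q_2 = 1:1.
Budget: p_1·q_1 + p_2·q_1 = I, so (p_1 + p_2)·q_1 = I.
Demand: q_1*(p_1,p_2,I) = I/(p_1 + p_2), q_2* = I/(p_1 + p_2).
Here 12.5 + 1 = 13.5, giving q_2* = 3.9259.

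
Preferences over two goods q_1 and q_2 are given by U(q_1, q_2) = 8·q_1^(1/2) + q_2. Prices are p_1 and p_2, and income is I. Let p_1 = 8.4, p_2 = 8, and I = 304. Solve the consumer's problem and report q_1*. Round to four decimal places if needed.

q_1* = 14.5125

Utility is quasi-linear in q_2; the FOC for q_1 is 4/√q_1 = p_1/p_2.
Thus q_1* = (4·p_2/p_1)² — independent of I — with the rest of income spent on q_2.
Plugging in: q_1* = (4·8/8.4)² = 14.5125.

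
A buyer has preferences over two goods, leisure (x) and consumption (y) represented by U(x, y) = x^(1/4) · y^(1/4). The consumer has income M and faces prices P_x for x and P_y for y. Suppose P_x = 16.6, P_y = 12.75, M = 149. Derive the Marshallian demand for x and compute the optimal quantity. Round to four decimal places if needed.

x* = 4.488

Demand: x*(P_x,P_y,M) = 0.5·M/P_x and y* = 0.5·M/P_y.
At P_x=16.6, P_y=12.75, M=149: x* = 0.5·149/16.6 = 4.488.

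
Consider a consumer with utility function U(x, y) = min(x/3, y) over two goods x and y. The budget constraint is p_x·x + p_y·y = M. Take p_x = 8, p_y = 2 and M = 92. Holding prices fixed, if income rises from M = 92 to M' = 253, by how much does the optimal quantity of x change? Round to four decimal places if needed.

Δx* = 18.5769

Leontief preferences: the optimum is at the kink where x/3 = y/1, i.e. y = (1/3)·x.
Budget: p_x·x + p_y·(1/3)·x = M, so (3·p_x + p_y)·x = 3·M.
Demand: x*(p_x,p_y,M) = 3·M/(3·p_x + p_y), y* = M/(3·p_x + p_y).
Here 3·8 + 2 = 26, giving x* = 10.6154.
At M' = 253: x* = 29.1923. Change: 29.1923 − 10.6154 = 18.5769.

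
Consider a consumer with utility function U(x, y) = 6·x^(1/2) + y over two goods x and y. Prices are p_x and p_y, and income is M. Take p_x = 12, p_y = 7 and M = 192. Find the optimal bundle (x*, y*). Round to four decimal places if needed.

Plugging in: x* = (3·7/12)² = 3.0625, y* = 22.1786.

x* = 3.0625, y* = 22.1786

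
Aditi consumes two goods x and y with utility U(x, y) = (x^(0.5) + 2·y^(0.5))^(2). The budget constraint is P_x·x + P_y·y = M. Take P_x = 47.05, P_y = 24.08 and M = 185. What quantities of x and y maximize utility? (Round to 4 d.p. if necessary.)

MRS = MU_x/MU_y = (1/2)·(y/x)^(0.5). Set equal to P_x/P_y.
Solve for the ratio: y/x = [2·P_x/P_y]^(2).
Substitute y = (y/x)·x into the budget: x* = M/(P_x + P_y·(y/x)).
Numerically y/x = 15.270958, so x* = 185/(47.05 + 24.08·15.270958) = 0.446 and y* = 15.270958·0.446 = 6.8112.

x* = 0.446, y* = 6.8112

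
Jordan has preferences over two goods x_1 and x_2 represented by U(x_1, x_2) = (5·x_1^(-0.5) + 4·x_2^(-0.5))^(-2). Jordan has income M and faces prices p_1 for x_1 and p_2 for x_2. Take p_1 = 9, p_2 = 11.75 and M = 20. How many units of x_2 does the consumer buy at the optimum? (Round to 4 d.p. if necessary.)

MU_x_1 ∝ 5·x_1^(-1.5), MU_x_2 ∝ 4·x_2^(-1.5), so MRS = (5/4)·(x_2/x_1)^(1.5) = p_1/p_2.
Hence x_2/x_1 = ((4/5)·p_1/p_2)^(1/(1.5)), i.e. raised to the 2/3 power.
With the ratio pinned down, the budget gives x_1* = M/(p_1 + p_2·(x_2/x_1)) and x_2* = (x_2/x_1)·x_1*.
Numerically x_2/x_1 = 0.721434, so x_1* = 20/(9 + 11.75·0.721434) = 1.1444 and x_2* = 0.721434·1.1444 = 0.8256.

x_2* = 0.8256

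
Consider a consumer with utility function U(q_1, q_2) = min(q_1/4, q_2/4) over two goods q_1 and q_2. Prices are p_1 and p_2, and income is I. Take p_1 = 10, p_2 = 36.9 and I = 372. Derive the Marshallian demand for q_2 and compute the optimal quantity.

q_2* = 7.9318

Leontief preferences: the optimum is at the kink where q_1/4 = q_2/4, i.e. q_2 = q_1.
Budget: p_1·q_1 + p_2·q_1 = I, so (4·p_1 + 4·p_2)·q_1 = 4·I.
Demand: q_1*(p_1,p_2,I) = 4·I/(4·p_1 + 4·p_2), q_2* = 4·I/(4·p_1 + 4·p_2).
Here 4·10 + 4·36.9 = 187.6, giving q_2* = 7.9318.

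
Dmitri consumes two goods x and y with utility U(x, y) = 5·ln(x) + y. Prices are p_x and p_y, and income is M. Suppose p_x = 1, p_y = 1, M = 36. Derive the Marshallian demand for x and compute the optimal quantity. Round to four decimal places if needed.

Set MRS = p_x/p_y: (5/x)/1 = p_x/p_y.
So x*(p_x,p_y) = 5·p_y/p_x, independent of income; and y* = (M − 5·p_y)/p_y.
At the given prices: x* = 5·1/1 = 5.

x* = 5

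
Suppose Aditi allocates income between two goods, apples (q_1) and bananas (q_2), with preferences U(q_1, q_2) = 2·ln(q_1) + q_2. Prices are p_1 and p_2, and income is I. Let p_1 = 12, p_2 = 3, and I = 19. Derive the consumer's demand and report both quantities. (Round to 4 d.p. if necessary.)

q_1* = 0.5, q_2* = 4.3333

Set MRS = p_1/p_2: (2/q_1)/1 = p_1/p_2.
So q_1*(p_1,p_2) = 2·p_2/p_1, independent of income; and q_2* = (I − 2·p_2)/p_2.
At the given prices: q_1* = 2·3/12 = 0.5, and q_2* = 4.3333.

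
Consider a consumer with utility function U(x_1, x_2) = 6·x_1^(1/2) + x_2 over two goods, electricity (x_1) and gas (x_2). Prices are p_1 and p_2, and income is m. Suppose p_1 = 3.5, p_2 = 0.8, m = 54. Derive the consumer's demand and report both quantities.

Plugging in: x_1* = (3·0.8/3.5)² = 0.4702, x_2* = 65.4429.

x_1* = 0.4702, x_2* = 65.4429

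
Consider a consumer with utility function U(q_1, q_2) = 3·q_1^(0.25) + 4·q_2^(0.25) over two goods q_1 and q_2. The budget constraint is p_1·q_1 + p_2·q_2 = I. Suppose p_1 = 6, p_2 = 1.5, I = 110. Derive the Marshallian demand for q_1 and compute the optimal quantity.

MU_q_1 ∝ 3·q_1^(-0.75), MU_q_2 ∝ 4·q_2^(-0.75), so MRS = (3/4)·(q_2/q_1)^(0.75) = p_1/p_2.
Hence q_2/q_1 = ((4/3)·p_1/p_2)^(1/(0.75)), i.e. raised to the 4/3 power.
With the ratio pinned down, the budget gives q_1* = I/(p_1 + p_2·(q_2/q_1)) and q_2* = (q_2/q_1)·q_1*.
Numerically q_2/q_1 = 9.318192, so q_1* = 110/(6 + 1.5·9.318192) = 5.5063.

q_1* = 5.5063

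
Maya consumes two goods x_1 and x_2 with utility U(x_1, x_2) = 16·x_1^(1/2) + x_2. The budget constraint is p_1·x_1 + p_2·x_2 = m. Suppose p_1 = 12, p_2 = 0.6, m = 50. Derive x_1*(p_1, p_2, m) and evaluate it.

Utility is quasi-linear in x_2; the FOC for x_1 is 8/√x_1 = p_1/p_2.
Thus x_1* = (8·p_2/p_1)² — independent of m — with the rest of income spent on x_2.
Plugging in: x_1* = (8·0.6/12)² = 0.16.

x_1* = 0.16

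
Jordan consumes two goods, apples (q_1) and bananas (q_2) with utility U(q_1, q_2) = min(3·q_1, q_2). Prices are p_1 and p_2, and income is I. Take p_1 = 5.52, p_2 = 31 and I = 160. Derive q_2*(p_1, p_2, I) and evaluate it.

With perfect complements, no substitution: consume in ratio q_1:q_2 = 1:3.
Budget: p_1·q_1 + p_2·3·q_1 = I, so (p_1 + 3·p_2)·q_1 = I.
Demand: q_1*(p_1,p_2,I) = I/(p_1 + 3·p_2), q_2* = 3·I/(p_1 + 3·p_2).
Here 5.52 + 3·31 = 98.52, giving q_2* = 4.8721.

q_2* = 4.8721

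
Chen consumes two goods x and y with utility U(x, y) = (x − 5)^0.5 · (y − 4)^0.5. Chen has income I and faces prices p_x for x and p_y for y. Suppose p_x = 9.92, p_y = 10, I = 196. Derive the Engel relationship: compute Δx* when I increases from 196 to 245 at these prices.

This is Cobb-Douglas in (x−5, y−4): tangency gives 0.5·p_y·(y−4) = 0.5·p_x·(x−5).
After buying the subsistence bundle (5, 4), a share 0.5 of the remaining income goes to x: x* = 5 + 0.5·(I − 5p_x − 4p_y)/p_x.
Discretionary income = 196 − 5·9.92 − 4·10 = 106.4; x* = 5 + 0.5·106.4/9.92 = 10.3629.
At I' = 245: x* = 12.8327. Change: 12.8327 − 10.3629 = 2.4698.

Δx* = 2.4698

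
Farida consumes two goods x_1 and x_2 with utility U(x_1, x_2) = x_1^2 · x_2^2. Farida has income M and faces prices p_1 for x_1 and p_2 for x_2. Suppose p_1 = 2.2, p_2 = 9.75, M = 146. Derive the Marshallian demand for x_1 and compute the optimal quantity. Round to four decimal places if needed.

x_1* = 33.1818

The MRS is x_2/x_1. Set MRS = p_1/p_2.
So 2·p_2·x_2 = 2·p_1·x_1; combined with the budget, a share 0.5 of income goes to x_1.
Demand: x_1*(p_1,p_2,M) = 0.5·M/p_1 and x_2* = 0.5·M/p_2.
At p_1=2.2, p_2=9.75, M=146: x_1* = 0.5·146/2.2 = 33.1818.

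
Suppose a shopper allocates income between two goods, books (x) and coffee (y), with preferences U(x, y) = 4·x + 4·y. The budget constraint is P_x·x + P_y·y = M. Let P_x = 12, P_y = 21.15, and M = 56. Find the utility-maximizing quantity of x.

Perfect substitutes: compare marginal utility per dollar. 4/P_x vs 4/P_y → 0.3333 vs 0.1891.
x gives more utility per dollar, so spend all income on x: x* = M/P_x, y* = 0.
Numerically: x* = 4.6667, y* = 0.

x* = 4.6667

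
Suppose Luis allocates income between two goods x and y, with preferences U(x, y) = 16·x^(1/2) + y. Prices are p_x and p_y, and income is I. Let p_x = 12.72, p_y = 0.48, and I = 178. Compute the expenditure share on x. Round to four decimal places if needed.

Utility is quasi-linear in y; the FOC for x is 8/√x = p_x/p_y.
Solve: √x = 8·p_y/p_x, so x*(p_x,p_y) = (8·p_y/p_x)², and y* = (I − p_x·x*)/p_y.
Plugging in: x* = (8·0.48/12.72)² = 0.0911, y* = 368.4182.
Expenditure on x: 12.72·0.0911 = 1.1592; share = 0.0065.

share on x = 0.0065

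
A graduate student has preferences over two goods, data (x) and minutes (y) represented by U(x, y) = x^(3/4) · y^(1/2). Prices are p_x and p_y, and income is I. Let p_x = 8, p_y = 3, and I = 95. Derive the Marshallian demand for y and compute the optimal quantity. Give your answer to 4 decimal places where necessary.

y* = 12.6667

MU_x/MU_y = (0.75·y)/(0.5·x); tangency sets this equal to p_x/p_y.
So 0.75·p_y·y = 0.5·p_x·x; combined with the budget, a share 0.6 of income goes to x.
Demand: x*(p_x,p_y,I) = 0.6·I/p_x and y* = 0.4·I/p_y.
At p_x=8, p_y=3, I=95: y* = 0.4·95/3 = 12.6667.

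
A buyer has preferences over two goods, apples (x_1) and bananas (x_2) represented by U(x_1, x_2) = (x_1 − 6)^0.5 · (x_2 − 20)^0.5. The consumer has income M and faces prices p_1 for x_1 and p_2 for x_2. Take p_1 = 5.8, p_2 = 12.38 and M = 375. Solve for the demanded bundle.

MRS = (x_2−20)/(x_1−6). Tangency with p_1/p_2 gives x_2−20 = (p_1/p_2)·(x_1−6).
After buying the subsistence bundle (6, 20), a share 0.5 of the remaining income goes to x_1: x_1* = 6 + 0.5·(M − 6p_1 − 20p_2)/p_1.
Discretionary income = 375 − 6·5.8 − 20·12.38 = 92.6; x_1* = 6 + 0.5·92.6/5.8 = 13.9828; x_2* = 20 + 0.5·92.6/12.38 = 23.7399.

x_1* = 13.9828, x_2* = 23.7399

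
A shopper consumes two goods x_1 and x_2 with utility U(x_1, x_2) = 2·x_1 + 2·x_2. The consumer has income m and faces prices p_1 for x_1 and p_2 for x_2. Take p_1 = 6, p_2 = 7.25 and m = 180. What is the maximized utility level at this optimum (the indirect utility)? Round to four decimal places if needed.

V = 60

Linear utility — the consumer picks whichever good has higher MU/price: 2/6 = 0.3333 vs 2/7.25 = 0.2759.
x_1 gives more utility per dollar, so spend all income on x_1: x_1* = m/p_1, x_2* = 0.
Numerically: x_1* = 30, x_2* = 0.
Utility at the optimum: U(30, 0) = 60.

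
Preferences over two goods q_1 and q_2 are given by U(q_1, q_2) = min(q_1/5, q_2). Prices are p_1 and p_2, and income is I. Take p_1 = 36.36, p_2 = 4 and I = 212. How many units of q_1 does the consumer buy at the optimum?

With perfect complements, no substitution: consume in ratio q_1:q_2 = 5:1.
Budget: p_1·q_1 + p_2·(1/5)·q_1 = I, so (5·p_1 + p_2)·q_1 = 5·I.
Demand: q_1*(p_1,p_2,I) = 5·I/(5·p_1 + p_2), q_2* = I/(5·p_1 + p_2).
Here 5·36.36 + 4 = 185.8, giving q_1* = 5.7051.

q_1* = 5.7051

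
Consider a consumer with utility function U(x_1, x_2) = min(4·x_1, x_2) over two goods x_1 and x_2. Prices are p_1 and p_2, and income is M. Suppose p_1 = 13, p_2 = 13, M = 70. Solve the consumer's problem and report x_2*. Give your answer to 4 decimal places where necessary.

x_2* = 4.3077

With perfect complements, no substitution: consume in ratio x_1:x_2 = 1:4.
Budget: p_1·x_1 + p_2·4·x_1 = M, so (p_1 + 4·p_2)·x_1 = M.
Demand: x_1*(p_1,p_2,M) = M/(p_1 + 4·p_2), x_2* = 4·M/(p_1 + 4·p_2).
Here 13 + 4·13 = 65, giving x_2* = 4.3077.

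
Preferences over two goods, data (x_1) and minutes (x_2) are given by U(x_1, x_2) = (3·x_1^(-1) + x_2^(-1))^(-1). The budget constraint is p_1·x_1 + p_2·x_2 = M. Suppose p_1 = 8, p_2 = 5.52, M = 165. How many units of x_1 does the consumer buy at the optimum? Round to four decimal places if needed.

x_1* = 13.9397

MU_x_1 ∝ 3·x_1^(-2), MU_x_2 ∝ x_2^(-2), so MRS = 3·(x_2/x_1)^(2) = p_1/p_2.
Solve for the ratio: x_2/x_1 = [(1/3)·p_1/p_2]^(0.5).
With the ratio pinned down, the budget gives x_1* = M/(p_1 + p_2·(x_2/x_1)) and x_2* = (x_2/x_1)·x_1*.
Numerically x_2/x_1 = 0.695048, so x_1* = 165/(8 + 5.52·0.695048) = 13.9397.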